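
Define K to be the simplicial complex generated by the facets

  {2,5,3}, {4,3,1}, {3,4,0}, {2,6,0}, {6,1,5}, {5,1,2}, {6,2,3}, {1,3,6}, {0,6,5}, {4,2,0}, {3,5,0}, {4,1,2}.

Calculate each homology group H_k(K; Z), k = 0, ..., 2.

H_0 = Z,  H_1 = Z/2,  H_2 = 0.

Fix the vertex order 0 < 1 < 2 < 3 < 4 < 5 < 6 and write every simplex with vertices in increasing order. Then dim K = 2 and the simplices of K are:

  0-simplices (7): [0], [1], [2], [3], [4], [5], [6]
  1-simplices (18): [0,2], [0,3], [0,4], [0,5], [0,6], [1,2], [1,3], [1,4], [1,5], [1,6], [2,3], [2,4], [2,5], [2,6], [3,4], [3,5], [3,6], [5,6]
  2-simplices (12): [0,2,4], [0,2,6], [0,3,4], [0,3,5], [0,5,6], [1,2,4], [1,2,5], [1,3,4], [1,3,6], [1,5,6], [2,3,5], [2,3,6]

so the chain groups are C_0 ≅ Z^7, C_1 ≅ Z^18, C_2 ≅ Z^12.

Boundary ∂_1: C_1 → C_0 maps an edge to its endpoints' difference, ∂[p,q] = q − p. For instance
  ∂[0,4] = [4] − [0].
The 7×18 boundary matrix has rank 6 and Smith normal form diag(1,1,1,1,1,1).

The boundary map ∂_2: C_2 → C_1 maps a triangle to the signed sum of its edges. For instance
  ∂[1,2,5] = [2,5] − [1,5] + [1,2],
  ∂[0,3,5] = [3,5] − [0,5] + [0,3].
As a 18×12 matrix over Z this has rank 12, with invariant factors (1,1,1,1,1,1,1,1,1,1,1,2).

Computing H_k = (kernel of ∂_k) / (image of ∂_{k+1}):

  H_0: rank C_0 − rank ∂_1 = 7 − 6 = 1, and the invariant factors of ∂_1 are all 1, so H_0 ≅ Z.
  H_1: rank ker ∂_1 − rank ∂_2 = (18 − 6) − 12 = 0, and ∂_2 has invariant factor 2 > 1, so H_1 ≅ Z/2.
  H_2: rank ker ∂_2 − rank ∂_3 = (12 − 12) − 0 = 0, and there is no ∂_3, so H_2 ≅ 0.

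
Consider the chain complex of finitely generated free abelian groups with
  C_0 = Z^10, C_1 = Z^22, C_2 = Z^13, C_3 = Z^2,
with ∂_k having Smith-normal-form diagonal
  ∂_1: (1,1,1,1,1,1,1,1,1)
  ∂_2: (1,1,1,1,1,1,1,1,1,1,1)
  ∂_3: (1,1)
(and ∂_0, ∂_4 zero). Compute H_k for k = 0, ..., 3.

H_0: b_0 = 10 − 0 − 9 = 1; torsion from ∂_1 factors > 1: none. So H_0 = Z.
H_1: b_1 = 22 − 9 − 11 = 2; torsion from ∂_2 factors > 1: none. So H_1 = Z^2.
H_2: b_2 = 13 − 11 − 2 = 0; torsion from ∂_3 factors > 1: none. So H_2 = 0.
H_3: b_3 = 2 − 2 − 0 = 0; torsion from ∂_4 factors > 1: none. So H_3 = 0.

H_0 = Z,  H_1 = Z^2,  H_2 = 0,  H_3 = 0.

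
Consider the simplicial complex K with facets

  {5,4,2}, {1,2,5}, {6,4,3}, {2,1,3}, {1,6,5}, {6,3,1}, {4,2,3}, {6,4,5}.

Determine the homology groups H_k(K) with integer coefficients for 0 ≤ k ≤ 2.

H_0 = Z,  H_1 = 0,  H_2 = Z.

We work with the vertex ordering 1 < 2 < 3 < 4 < 5 < 6. The simplices of K, each written with vertices in increasing order, are:

  0-simplices (6): [1], [2], [3], [4], [5], [6]
  1-simplices (12): [1,2], [1,3], [1,5], [1,6], [2,3], [2,4], [2,5], [3,4], [3,6], [4,5], [4,6], [5,6]
  2-simplices (8): [1,2,3], [1,2,5], [1,3,6], [1,5,6], [2,3,4], [2,4,5], [3,4,6], [4,5,6]

Hence C_0 ≅ Z^6, C_1 ≅ Z^12, C_2 ≅ Z^8.

∂_1: C_1 → C_0 maps an edge to its endpoints' difference, ∂[p,q] = q − p. For instance
  ∂[4,6] = [6] − [4].
As a 6×12 matrix over Z this has rank 5, with invariant factors (1,1,1,1,1).

∂_2: C_2 → C_1 sends each 2-simplex [p,q,r] to [q,r] − [p,r] + [p,q]. For instance
  ∂[1,2,3] = [2,3] − [1,3] + [1,2],
  ∂[2,4,5] = [4,5] − [2,5] + [2,4].
As a 12×8 matrix over Z this has rank 7, with invariant factors (1,1,1,1,1,1,1).

From H_k ≅ ker(∂_k) / im(∂_{k+1}) we obtain:

  H_0: rank C_0 − rank ∂_1 = 6 − 5 = 1, and the invariant factors of ∂_1 are all 1, so H_0 ≅ Z.
  H_1: rank ker ∂_1 − rank ∂_2 = (12 − 5) − 7 = 0, and the invariant factors of ∂_2 are all 1, so H_1 ≅ 0.
  H_2: rank ker ∂_2 − rank ∂_3 = (8 − 7) − 0 = 1, and there is no ∂_3, so H_2 ≅ Z.

As a check, the Euler characteristic is 6 − 12 + 8 = 2, which agrees with 1 − 0 + 1 = 2.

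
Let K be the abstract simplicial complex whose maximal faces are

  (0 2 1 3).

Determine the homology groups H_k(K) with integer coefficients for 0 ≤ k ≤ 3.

Order the vertices as 0 < 1 < 2 < 3. Listing each simplex with vertices in this order, K has dimension 3 with simplices:

  0-simplices (4): [0], [1], [2], [3]
  1-simplices (6): [0,1], [0,2], [0,3], [1,2], [1,3], [2,3]
  2-simplices (4): [0,1,2], [0,1,3], [0,2,3], [1,2,3]
  3-simplices (1): [0,1,2,3]

Hence C_0 ≅ Z^4, C_1 ≅ Z^6, C_2 ≅ Z^4, C_3 ≅ Z^1.

Boundary ∂_1: C_1 → C_0 is given by ∂[p,q] = [q] − [p]. For instance
  ∂[0,3] = [3] − [0].
The 4×6 boundary matrix has rank 3 and Smith normal form diag(1,1,1).

Boundary ∂_2: C_2 → C_1 sends each 2-simplex [p,q,r] to [q,r] − [p,r] + [p,q]. For instance
  ∂[0,1,3] = [1,3] − [0,3] + [0,1],
  ∂[0,2,3] = [2,3] − [0,3] + [0,2].
The resulting 6×4 matrix has rank 3, and its Smith normal form has invariant factors (1,1,1).

Boundary ∂_3: C_3 → C_2 sends each 3-simplex σ to the alternating sum Σ_i (−1)^i (σ with its i-th vertex removed). For instance
  ∂[0,1,2,3] = [1,2,3] − [0,2,3] + [0,1,3] − [0,1,2].
As a 4×1 matrix over Z this has rank 1, with invariant factors (1).

Now H_k = ker ∂_k / im ∂_{k+1}, so:

  H_0: rank C_0 − rank ∂_1 = 4 − 3 = 1, and the invariant factors of ∂_1 are all 1, so H_0 = Z.
  H_1: rank ker ∂_1 − rank ∂_2 = (6 − 3) − 3 = 0, and the invariant factors of ∂_2 are all 1, so H_1 = 0.
  H_2: rank ker ∂_2 − rank ∂_3 = (4 − 3) − 1 = 0, and the invariant factors of ∂_3 are all 1, so H_2 = 0.
  H_3: rank ker ∂_3 − rank ∂_4 = (1 − 1) − 0 = 0, and there is no ∂_4, so H_3 = 0.

(K is a triangulation of the 3-simplex.)

H_0 = Z,  H_1 = 0,  H_2 = 0,  H_3 = 0.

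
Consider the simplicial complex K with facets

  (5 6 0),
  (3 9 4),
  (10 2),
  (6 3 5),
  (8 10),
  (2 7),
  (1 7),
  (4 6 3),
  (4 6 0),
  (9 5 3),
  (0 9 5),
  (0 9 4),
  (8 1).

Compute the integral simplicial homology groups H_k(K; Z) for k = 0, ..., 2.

Take the total order 0 < 1 < 2 < 3 < 4 < 5 < 6 < 7 < 8 < 9 < 10 on the vertex set. Then K (dimension 2) consists of the simplices:

  0-simplices (11): [0], [1], [2], [3], [4], [5], [6], [7], [8], [9], [10]
  1-simplices (17): [0,4], [0,5], [0,6], [0,9], [1,7], [1,8], [2,7], [2,10], [3,4], [3,5], [3,6], [3,9], [4,6], [4,9], [5,6], [5,9], [8,10]
  2-simplices (8): [0,4,6], [0,4,9], [0,5,6], [0,5,9], [3,4,6], [3,4,9], [3,5,6], [3,5,9]

Hence C_0 ≅ Z^11, C_1 ≅ Z^17, C_2 ≅ Z^8.

The boundary map ∂_1: C_1 → C_0 sends each edge [p,q] (with p < q) to q − p. For instance
  ∂[0,6] = [6] − [0].
As a 11×17 matrix over Z this has rank 9, with invariant factors (1,1,1,1,1,1,1,1,1).

∂_2: C_2 → C_1 acts by ∂[p,q,r] = [q,r] − [p,r] + [p,q]. For instance
  ∂[3,4,9] = [4,9] − [3,9] + [3,4],
  ∂[3,5,9] = [5,9] − [3,9] + [3,5].
The 17×8 boundary matrix has rank 7 and Smith normal form diag(1,1,1,1,1,1,1).

Now H_k = ker ∂_k / im ∂_{k+1}, so:

  H_0: rank C_0 − rank ∂_1 = 11 − 9 = 2, and the invariant factors of ∂_1 are all 1, so H_0 = Z^2.
  H_1: rank ker ∂_1 − rank ∂_2 = (17 − 9) − 7 = 1, and the invariant factors of ∂_2 are all 1, so H_1 = Z.
  H_2: rank ker ∂_2 − rank ∂_3 = (8 − 7) − 0 = 1, and there is no ∂_3, so H_2 = Z.

H_0 = Z^2,  H_1 = Z,  H_2 = Z.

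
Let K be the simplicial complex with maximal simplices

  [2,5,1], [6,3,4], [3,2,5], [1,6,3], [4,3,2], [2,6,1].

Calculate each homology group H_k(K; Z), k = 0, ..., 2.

H_0 = Z,  H_1 = Z,  H_2 = 0.

Order the vertices as 1 < 2 < 3 < 4 < 5 < 6. Listing each simplex with vertices in this order, K has dimension 2 with simplices:

  0-simplices (6): [1], [2], [3], [4], [5], [6]
  1-simplices (12): [1,2], [1,3], [1,5], [1,6], [2,3], [2,4], [2,5], [2,6], [3,4], [3,5], [3,6], [4,6]
  2-simplices (6): [1,2,5], [1,2,6], [1,3,6], [2,3,4], [2,3,5], [3,4,6]

so the chain groups are C_0 ≅ Z^6, C_1 ≅ Z^12, C_2 ≅ Z^6.

The boundary map ∂_1: C_1 → C_0 is given by ∂[p,q] = [q] − [p]. For instance
  ∂[2,3] = [3] − [2].
The 6×12 boundary matrix has rank 5 and Smith normal form diag(1,1,1,1,1).

∂_2: C_2 → C_1 sends each 2-simplex [p,q,r] to [q,r] − [p,r] + [p,q]. For instance
  ∂[2,3,4] = [3,4] − [2,4] + [2,3],
  ∂[1,2,6] = [2,6] − [1,6] + [1,2].
The resulting 12×6 matrix has rank 6, and its Smith normal form has invariant factors (1,1,1,1,1,1).

Computing H_k = (kernel of ∂_k) / (image of ∂_{k+1}):

  H_0: rank C_0 − rank ∂_1 = 6 − 5 = 1, and the invariant factors of ∂_1 are all 1, so H_0 ≅ Z.
  H_1: rank ker ∂_1 − rank ∂_2 = (12 − 5) − 6 = 1, and the invariant factors of ∂_2 are all 1, so H_1 ≅ Z.
  H_2: rank ker ∂_2 − rank ∂_3 = (6 − 6) − 0 = 0, and there is no ∂_3, so H_2 ≅ 0.

As a check, the Euler characteristic is 6 − 12 + 6 = 0, which agrees with 1 − 1 + 0 = 0.
(K is a triangulation of the cylinder S^1 x I.)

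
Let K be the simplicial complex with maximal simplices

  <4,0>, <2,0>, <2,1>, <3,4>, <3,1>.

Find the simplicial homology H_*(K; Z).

H_0 = Z,  H_1 = Z.

Take the total order 0 < 1 < 2 < 3 < 4 on the vertex set. Then K (dimension 1) consists of the simplices:

  0-simplices (5): [0], [1], [2], [3], [4]
  1-simplices (5): [0,2], [0,4], [1,2], [1,3], [3,4]

Hence C_0 ≅ Z^5, C_1 ≅ Z^5.

∂_1: C_1 → C_0 maps an edge to its endpoints' difference, ∂[p,q] = q − p.
The resulting 5×5 matrix has rank 4, and its Smith normal form has invariant factors (1,1,1,1).

Computing H_k = (kernel of ∂_k) / (image of ∂_{k+1}):

  H_0: rank C_0 − rank ∂_1 = 5 − 4 = 1, and the invariant factors of ∂_1 are all 1, so H_0 ≅ Z.
  H_1: rank ker ∂_1 − rank ∂_2 = (5 − 4) − 0 = 1, and there is no ∂_2, so H_1 ≅ Z.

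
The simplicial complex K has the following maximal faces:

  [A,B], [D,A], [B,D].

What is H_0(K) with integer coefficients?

H_0 ≅ Z.

Take the total order A < B < D on the vertex set. Then K (dimension 1) consists of the simplices:

  0-simplices (3): A, B, D
  1-simplices (3): AB, AD, BD

giving chain groups C_0 ≅ Z^3, C_1 ≅ Z^3.

∂_1: C_1 → C_0 sends each edge [p,q] (with p < q) to q − p.
The 3×3 boundary matrix has rank 2 and Smith normal form diag(1,1).

Reading off H_k = ker ∂_k / im ∂_{k+1}:

  H_0: rank C_0 − rank ∂_1 = 3 − 2 = 1, and the invariant factors of ∂_1 are all 1, so H_0 = Z.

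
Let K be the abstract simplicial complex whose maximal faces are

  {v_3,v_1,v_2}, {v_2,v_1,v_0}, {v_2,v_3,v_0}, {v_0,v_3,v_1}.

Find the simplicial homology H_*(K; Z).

Fix the vertex order v_0 < v_1 < v_2 < v_3 and write every simplex with vertices in increasing order. Then dim K = 2 and the simplices of K are:

  0-simplices (4): [v_0], [v_1], [v_2], [v_3]
  1-simplices (6): [v_0,v_1], [v_0,v_2], [v_0,v_3], [v_1,v_2], [v_1,v_3], [v_2,v_3]
  2-simplices (4): [v_0,v_1,v_2], [v_0,v_1,v_3], [v_0,v_2,v_3], [v_1,v_2,v_3]

Hence C_0 ≅ Z^4, C_1 ≅ Z^6, C_2 ≅ Z^4.

The boundary map ∂_1: C_1 → C_0 is given by ∂[p,q] = [q] − [p].
As a 4×6 matrix over Z this has rank 3, with invariant factors (1,1,1).

∂_2: C_2 → C_1 acts by ∂[p,q,r] = [q,r] − [p,r] + [p,q]. For instance
  ∂[v_0,v_1,v_3] = [v_1,v_3] − [v_0,v_3] + [v_0,v_1],
  ∂[v_0,v_2,v_3] = [v_2,v_3] − [v_0,v_3] + [v_0,v_2].
As a 6×4 matrix over Z this has rank 3, with invariant factors (1,1,1).

Computing H_k = (kernel of ∂_k) / (image of ∂_{k+1}):

  H_0: rank C_0 − rank ∂_1 = 4 − 3 = 1, and the invariant factors of ∂_1 are all 1, so H_0 = Z.
  H_1: rank ker ∂_1 − rank ∂_2 = (6 − 3) − 3 = 0, and the invariant factors of ∂_2 are all 1, so H_1 = 0.
  H_2: rank ker ∂_2 − rank ∂_3 = (4 − 3) − 0 = 1, and there is no ∂_3, so H_2 = Z.

H_0 ≅ Z,  H_1 = 0,  H_2 ≅ Z.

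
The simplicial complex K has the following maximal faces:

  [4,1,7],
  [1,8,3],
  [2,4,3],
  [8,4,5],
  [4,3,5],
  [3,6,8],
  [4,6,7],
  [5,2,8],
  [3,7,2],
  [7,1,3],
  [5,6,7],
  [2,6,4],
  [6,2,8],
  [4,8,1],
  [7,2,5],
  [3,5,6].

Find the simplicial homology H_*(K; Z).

H_0 = Z,  H_1 = Z^2,  H_2 = Z.

We work with the vertex ordering 1 < 2 < 3 < 4 < 5 < 6 < 7 < 8. The simplices of K, each written with vertices in increasing order, are:

  0-simplices (8): [1], [2], [3], [4], [5], [6], [7], [8]
  1-simplices (24): (24 of them)
  2-simplices (16): [1,3,7], [1,3,8], [1,4,7], [1,4,8], [2,3,4], [2,3,7], [2,4,6], [2,5,7], [2,5,8], [2,6,8], [3,4,5], [3,5,6], [3,6,8], [4,5,8], [4,6,7], [5,6,7]

Hence C_0 ≅ Z^8, C_1 ≅ Z^24, C_2 ≅ Z^16.

∂_1: C_1 → C_0 maps an edge to its endpoints' difference, ∂[p,q] = q − p. For instance
  ∂[4,7] = [7] − [4].
As a 8×24 matrix over Z this has rank 7, with invariant factors (1,1,1,1,1,1,1).

∂_2: C_2 → C_1 sends each 2-simplex [p,q,r] to [q,r] − [p,r] + [p,q]. For instance
  ∂[2,5,8] = [5,8] − [2,8] + [2,5],
  ∂[1,3,8] = [3,8] − [1,8] + [1,3].
The 24×16 boundary matrix has rank 15 and Smith normal form diag(1,1,1,1,1,1,1,1,1,1,1,1,1,1,1).

Now H_k = ker ∂_k / im ∂_{k+1}, so:

  H_0: rank C_0 − rank ∂_1 = 8 − 7 = 1, and the invariant factors of ∂_1 are all 1, so H_0 = Z.
  H_1: rank ker ∂_1 − rank ∂_2 = (24 − 7) − 15 = 2, and the invariant factors of ∂_2 are all 1, so H_1 = Z^2.
  H_2: rank ker ∂_2 − rank ∂_3 = (16 − 15) − 0 = 1, and there is no ∂_3, so H_2 = Z.

(K is a triangulation of the torus T^2.)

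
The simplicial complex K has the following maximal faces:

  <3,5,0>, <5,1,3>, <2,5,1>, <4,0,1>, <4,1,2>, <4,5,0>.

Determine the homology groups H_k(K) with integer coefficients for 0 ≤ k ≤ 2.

H_0 = Z,  H_1 = Z,  H_2 = 0.

Order the vertices as 0 < 1 < 2 < 3 < 4 < 5. Listing each simplex with vertices in this order, K has dimension 2 with simplices:

  0-simplices (6): [0], [1], [2], [3], [4], [5]
  1-simplices (12): [0,1], [0,3], [0,4], [0,5], [1,2], [1,3], [1,4], [1,5], [2,4], [2,5], [3,5], [4,5]
  2-simplices (6): [0,1,4], [0,3,5], [0,4,5], [1,2,4], [1,2,5], [1,3,5]

so the chain groups are C_0 ≅ Z^6, C_1 ≅ Z^12, C_2 ≅ Z^6.

Boundary ∂_1: C_1 → C_0 is given by ∂[p,q] = [q] − [p].
The 6×12 boundary matrix has rank 5 and Smith normal form diag(1,1,1,1,1).

The boundary map ∂_2: C_2 → C_1 sends each 2-simplex [p,q,r] to [q,r] − [p,r] + [p,q]. For instance
  ∂[0,4,5] = [4,5] − [0,5] + [0,4],
  ∂[1,3,5] = [3,5] − [1,5] + [1,3].
The resulting 12×6 matrix has rank 6, and its Smith normal form has invariant factors (1,1,1,1,1,1).

Computing H_k = (kernel of ∂_k) / (image of ∂_{k+1}):

  H_0: rank C_0 − rank ∂_1 = 6 − 5 = 1, and the invariant factors of ∂_1 are all 1, so H_0 ≅ Z.
  H_1: rank ker ∂_1 − rank ∂_2 = (12 − 5) − 6 = 1, and the invariant factors of ∂_2 are all 1, so H_1 ≅ Z.
  H_2: rank ker ∂_2 − rank ∂_3 = (6 − 6) − 0 = 0, and there is no ∂_3, so H_2 ≅ 0.

As a check, the Euler characteristic is 6 − 12 + 6 = 0, which agrees with 1 − 1 + 0 = 0.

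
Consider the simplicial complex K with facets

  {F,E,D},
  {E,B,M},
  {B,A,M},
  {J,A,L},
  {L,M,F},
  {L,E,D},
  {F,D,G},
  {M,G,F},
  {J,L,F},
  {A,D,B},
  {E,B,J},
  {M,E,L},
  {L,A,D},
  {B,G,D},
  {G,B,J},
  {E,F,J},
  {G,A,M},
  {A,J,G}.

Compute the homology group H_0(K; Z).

We work with the vertex ordering A < B < D < E < F < G < J < L < M. The simplices of K, each written with vertices in increasing order, are:

  0-simplices (9): A, B, D, E, F, G, J, L, M
  1-simplices (27): AB, AD, AG, AJ, AL, AM, BD, BE, BG, BJ, BM, DE, DF, DG, DL, EF, EJ, EL, EM, FG, FJ, FL, FM, GJ, GM, JL, LM
  2-simplices (18): ABD, ABM, ADL, AGJ, AGM, AJL, BDG, BEJ, BEM, BGJ, DEF, DEL, DFG, EFJ, ELM, FGM, FJL, FLM

giving chain groups C_0 ≅ Z^9, C_1 ≅ Z^27, C_2 ≅ Z^18.

Boundary ∂_1: C_1 → C_0 is given by ∂[p,q] = [q] − [p].
As a 9×27 matrix over Z this has rank 8, with invariant factors (1,1,1,1,1,1,1,1).

Boundary ∂_2: C_2 → C_1 acts by ∂[p,q,r] = [q,r] − [p,r] + [p,q]. For instance
  ∂FLM = LM − FM + FL,
  ∂FJL = JL − FL + FJ.
The 27×18 boundary matrix has rank 18 and Smith normal form diag(1,1,1,1,1,1,1,1,1,1,1,1,1,1,1,1,1,2).

Now H_k = ker ∂_k / im ∂_{k+1}, so:

  H_0: rank C_0 − rank ∂_1 = 9 − 8 = 1, and the invariant factors of ∂_1 are all 1, so H_0 = Z.

(K is a triangulation of the Klein bottle.)

H_0 = Z.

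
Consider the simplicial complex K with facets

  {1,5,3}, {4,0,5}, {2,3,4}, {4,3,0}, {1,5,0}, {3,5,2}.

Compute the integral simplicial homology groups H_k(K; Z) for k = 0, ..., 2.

K has 6 vertices, 12 edges, 6 triangles.
rank ∂_0 = 0, rank ∂_1 = 5 ⇒ b_0 = 6 − 0 − 5 = 1; all invariant factors of ∂_1 are 1 so no torsion. So H_0 ≅ Z.
rank ∂_1 = 5, rank ∂_2 = 6 ⇒ b_1 = 12 − 5 − 6 = 1; all invariant factors of ∂_2 are 1 so no torsion. So H_1 ≅ Z.
rank ∂_2 = 6, rank ∂_3 = 0 ⇒ b_2 = 6 − 6 − 0 = 0. So H_2 ≅ 0.

H_0 = Z,  H_1 = Z,  H_2 = 0.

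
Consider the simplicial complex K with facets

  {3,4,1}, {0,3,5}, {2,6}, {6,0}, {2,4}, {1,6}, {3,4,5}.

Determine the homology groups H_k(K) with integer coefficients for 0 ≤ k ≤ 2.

H_0 = Z,  H_1 = Z^2,  H_2 = 0.

Order the vertices as 0 < 1 < 2 < 3 < 4 < 5 < 6. Listing each simplex with vertices in this order, K has dimension 2 with simplices:

  0-simplices (7): [0], [1], [2], [3], [4], [5], [6]
  1-simplices (11): [0,3], [0,5], [0,6], [1,3], [1,4], [1,6], [2,4], [2,6], [3,4], [3,5], [4,5]
  2-simplices (3): [0,3,5], [1,3,4], [3,4,5]

giving chain groups C_0 ≅ Z^7, C_1 ≅ Z^11, C_2 ≅ Z^3.

Boundary ∂_1: C_1 → C_0 sends each edge [p,q] (with p < q) to q − p.
As a 7×11 matrix over Z this has rank 6, with invariant factors (1,1,1,1,1,1).

Boundary ∂_2: C_2 → C_1 acts by ∂[p,q,r] = [q,r] − [p,r] + [p,q]. For instance
  ∂[0,3,5] = [3,5] − [0,5] + [0,3],
  ∂[3,4,5] = [4,5] − [3,5] + [3,4].
The 11×3 boundary matrix has rank 3 and Smith normal form diag(1,1,1).

From H_k ≅ ker(∂_k) / im(∂_{k+1}) we obtain:

  H_0: rank C_0 − rank ∂_1 = 7 − 6 = 1, and the invariant factors of ∂_1 are all 1, so H_0 = Z.
  H_1: rank ker ∂_1 − rank ∂_2 = (11 − 6) − 3 = 2, and the invariant factors of ∂_2 are all 1, so H_1 = Z^2.
  H_2: rank ker ∂_2 − rank ∂_3 = (3 − 3) − 0 = 0, and there is no ∂_3, so H_2 = 0.

As a check, the Euler characteristic is 7 − 11 + 3 = -1, which agrees with 1 − 2 + 0 = -1.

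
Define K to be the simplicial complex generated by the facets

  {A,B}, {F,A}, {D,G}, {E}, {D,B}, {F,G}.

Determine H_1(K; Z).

Order the vertices as A < B < D < E < F < G. Listing each simplex with vertices in this order, K has dimension 1 with simplices:

  0-simplices (6): A, B, D, E, F, G
  1-simplices (5): AB, AF, BD, DG, FG

Hence C_0 ≅ Z^6, C_1 ≅ Z^5.

The boundary map ∂_1: C_1 → C_0 sends each edge [p,q] (with p < q) to q − p.
The 6×5 boundary matrix has rank 4 and Smith normal form diag(1,1,1,1).

From H_k ≅ ker(∂_k) / im(∂_{k+1}) we obtain:

  H_1: rank ker ∂_1 − rank ∂_2 = (5 − 4) − 0 = 1, and there is no ∂_2, so H_1 = Z.

H_1 ≅ Z.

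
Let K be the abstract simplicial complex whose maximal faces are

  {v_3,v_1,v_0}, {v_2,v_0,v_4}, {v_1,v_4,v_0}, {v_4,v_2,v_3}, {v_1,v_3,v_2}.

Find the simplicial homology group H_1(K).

We work with the vertex ordering v_0 < v_1 < v_2 < v_3 < v_4. The simplices of K, each written with vertices in increasing order, are:

  0-simplices (5): [v_0], [v_1], [v_2], [v_3], [v_4]
  1-simplices (10): [v_0,v_1], [v_0,v_2], [v_0,v_3], [v_0,v_4], [v_1,v_2], [v_1,v_3], [v_1,v_4], [v_2,v_3], [v_2,v_4], [v_3,v_4]
  2-simplices (5): [v_0,v_1,v_3], [v_0,v_1,v_4], [v_0,v_2,v_4], [v_1,v_2,v_3], [v_2,v_3,v_4]

giving chain groups C_0 ≅ Z^5, C_1 ≅ Z^10, C_2 ≅ Z^5.

∂_1: C_1 → C_0 is given by ∂[p,q] = [q] − [p]. For instance
  ∂[v_2,v_3] = [v_3] − [v_2].
The resulting 5×10 matrix has rank 4, and its Smith normal form has invariant factors (1,1,1,1).

The boundary map ∂_2: C_2 → C_1 acts by ∂[p,q,r] = [q,r] − [p,r] + [p,q]. For instance
  ∂[v_0,v_1,v_3] = [v_1,v_3] − [v_0,v_3] + [v_0,v_1],
  ∂[v_1,v_2,v_3] = [v_2,v_3] − [v_1,v_3] + [v_1,v_2].
As a 10×5 matrix over Z this has rank 5, with invariant factors (1,1,1,1,1).

Computing H_k = (kernel of ∂_k) / (image of ∂_{k+1}):

  H_1: rank ker ∂_1 − rank ∂_2 = (10 − 4) − 5 = 1, and the invariant factors of ∂_2 are all 1, so H_1 ≅ Z.

(K is a triangulation of the Möbius band.)

H_1 = Z.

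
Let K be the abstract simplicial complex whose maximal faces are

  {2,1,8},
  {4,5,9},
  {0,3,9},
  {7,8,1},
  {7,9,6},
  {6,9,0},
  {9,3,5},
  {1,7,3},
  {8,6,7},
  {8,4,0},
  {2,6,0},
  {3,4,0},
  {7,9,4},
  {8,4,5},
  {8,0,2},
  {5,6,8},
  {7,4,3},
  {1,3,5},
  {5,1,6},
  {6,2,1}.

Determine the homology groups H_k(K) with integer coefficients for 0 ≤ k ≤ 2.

H_0 ≅ Z,  H_1 ≅ Z ⊕ Z/2,  H_2 = 0.

K has 10 vertices, 30 edges, 20 triangles.
rank ∂_0 = 0, rank ∂_1 = 9 ⇒ b_0 = 10 − 0 − 9 = 1; all invariant factors of ∂_1 are 1 so no torsion. So H_0 = Z.
rank ∂_1 = 9, rank ∂_2 = 20 ⇒ b_1 = 30 − 9 − 20 = 1; ∂_2 has invariant factor(s) [2] giving torsion. So H_1 = Z ⊕ Z/2.
rank ∂_2 = 20, rank ∂_3 = 0 ⇒ b_2 = 20 − 20 − 0 = 0. So H_2 = 0.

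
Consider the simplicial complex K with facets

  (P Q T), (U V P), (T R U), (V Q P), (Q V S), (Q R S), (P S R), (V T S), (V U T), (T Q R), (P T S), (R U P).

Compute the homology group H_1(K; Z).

H_1 ≅ Z/2.

Fix the vertex order P < Q < R < S < T < U < V and write every simplex with vertices in increasing order. Then dim K = 2 and the simplices of K are:

  0-simplices (7): P, Q, R, S, T, U, V
  1-simplices (18): PQ, PR, PS, PT, PU, PV, QR, QS, QT, QV, RS, RT, RU, ST, SV, TU, TV, UV
  2-simplices (12): PQT, PQV, PRS, PRU, PST, PUV, QRS, QRT, QSV, RTU, STV, TUV

giving chain groups C_0 ≅ Z^7, C_1 ≅ Z^18, C_2 ≅ Z^12.

∂_1: C_1 → C_0 is given by ∂[p,q] = [q] − [p]. For instance
  ∂QR = R − Q.
The resulting 7×18 matrix has rank 6, and its Smith normal form has invariant factors (1,1,1,1,1,1).

∂_2: C_2 → C_1 maps a triangle to the signed sum of its edges. For instance
  ∂PRS = RS − PS + PR,
  ∂PQV = QV − PV + PQ.
This gives a 18×12 integer matrix of rank 12; reducing to Smith normal form yields diagonal entries (1,1,1,1,1,1,1,1,1,1,1,2).

From H_k ≅ ker(∂_k) / im(∂_{k+1}) we obtain:

  H_1: rank ker ∂_1 − rank ∂_2 = (18 − 6) − 12 = 0, and ∂_2 has invariant factor 2 > 1, so H_1 = Z/2.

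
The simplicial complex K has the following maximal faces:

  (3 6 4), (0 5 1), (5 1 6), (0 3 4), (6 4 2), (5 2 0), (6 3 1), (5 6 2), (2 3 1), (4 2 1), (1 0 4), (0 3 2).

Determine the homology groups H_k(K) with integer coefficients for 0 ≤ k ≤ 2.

H_0 = Z,  H_1 = Z/2,  H_2 = 0.

Order the vertices as 0 < 1 < 2 < 3 < 4 < 5 < 6. Listing each simplex with vertices in this order, K has dimension 2 with simplices:

  0-simplices (7): [0], [1], [2], [3], [4], [5], [6]
  1-simplices (18): [0,1], [0,2], [0,3], [0,4], [0,5], [1,2], [1,3], [1,4], [1,5], [1,6], [2,3], [2,4], [2,5], [2,6], [3,4], [3,6], [4,6], [5,6]
  2-simplices (12): [0,1,4], [0,1,5], [0,2,3], [0,2,5], [0,3,4], [1,2,3], [1,2,4], [1,3,6], [1,5,6], [2,4,6], [2,5,6], [3,4,6]

so the chain groups are C_0 ≅ Z^7, C_1 ≅ Z^18, C_2 ≅ Z^12.

Boundary ∂_1: C_1 → C_0 maps an edge to its endpoints' difference, ∂[p,q] = q − p.
As a 7×18 matrix over Z this has rank 6, with invariant factors (1,1,1,1,1,1).

∂_2: C_2 → C_1 acts by ∂[p,q,r] = [q,r] − [p,r] + [p,q]. For instance
  ∂[1,3,6] = [3,6] − [1,6] + [1,3],
  ∂[1,2,4] = [2,4] − [1,4] + [1,2].
As a 18×12 matrix over Z this has rank 12, with invariant factors (1,1,1,1,1,1,1,1,1,1,1,2).

Now H_k = ker ∂_k / im ∂_{k+1}, so:

  H_0: rank C_0 − rank ∂_1 = 7 − 6 = 1, and the invariant factors of ∂_1 are all 1, so H_0 ≅ Z.
  H_1: rank ker ∂_1 − rank ∂_2 = (18 − 6) − 12 = 0, and ∂_2 has invariant factor 2 > 1, so H_1 ≅ Z/2.
  H_2: rank ker ∂_2 − rank ∂_3 = (12 − 12) − 0 = 0, and there is no ∂_3, so H_2 ≅ 0.

As a check, the Euler characteristic is 7 − 18 + 12 = 1, which agrees with 1 − 0 + 0 = 1.
(K is a triangulation of the real projective plane RP^2.)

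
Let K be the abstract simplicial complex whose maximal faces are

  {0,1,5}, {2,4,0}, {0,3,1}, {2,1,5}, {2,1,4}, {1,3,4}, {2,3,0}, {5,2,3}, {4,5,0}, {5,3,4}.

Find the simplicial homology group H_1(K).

H_1 = Z/2.

Fix the vertex order 0 < 1 < 2 < 3 < 4 < 5 and write every simplex with vertices in increasing order. Then dim K = 2 and the simplices of K are:

  0-simplices (6): [0], [1], [2], [3], [4], [5]
  1-simplices (15): [0,1], [0,2], [0,3], [0,4], [0,5], [1,2], [1,3], [1,4], [1,5], [2,3], [2,4], [2,5], [3,4], [3,5], [4,5]
  2-simplices (10): [0,1,3], [0,1,5], [0,2,3], [0,2,4], [0,4,5], [1,2,4], [1,2,5], [1,3,4], [2,3,5], [3,4,5]

Hence C_0 ≅ Z^6, C_1 ≅ Z^15, C_2 ≅ Z^10.

Boundary ∂_1: C_1 → C_0 is given by ∂[p,q] = [q] − [p]. For instance
  ∂[3,5] = [5] − [3].
As a 6×15 matrix over Z this has rank 5, with invariant factors (1,1,1,1,1).

The boundary map ∂_2: C_2 → C_1 acts by ∂[p,q,r] = [q,r] − [p,r] + [p,q]. For instance
  ∂[2,3,5] = [3,5] − [2,5] + [2,3],
  ∂[0,2,4] = [2,4] − [0,4] + [0,2].
This gives a 15×10 integer matrix of rank 10; reducing to Smith normal form yields diagonal entries (1,1,1,1,1,1,1,1,1,2).

Computing H_k = (kernel of ∂_k) / (image of ∂_{k+1}):

  H_1: rank ker ∂_1 − rank ∂_2 = (15 − 5) − 10 = 0, and ∂_2 has invariant factor 2 > 1, so H_1 = Z/2.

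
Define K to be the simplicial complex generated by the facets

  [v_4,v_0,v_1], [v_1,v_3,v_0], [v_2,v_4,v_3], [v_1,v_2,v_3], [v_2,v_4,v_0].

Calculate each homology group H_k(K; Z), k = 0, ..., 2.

H_0 ≅ Z,  H_1 ≅ Z,  H_2 = 0.

K has 5 vertices, 10 edges, 5 triangles.
rank ∂_0 = 0, rank ∂_1 = 4 ⇒ b_0 = 5 − 0 − 4 = 1; all invariant factors of ∂_1 are 1 so no torsion. So H_0 = Z.
rank ∂_1 = 4, rank ∂_2 = 5 ⇒ b_1 = 10 − 4 − 5 = 1; all invariant factors of ∂_2 are 1 so no torsion. So H_1 = Z.
rank ∂_2 = 5, rank ∂_3 = 0 ⇒ b_2 = 5 − 5 − 0 = 0. So H_2 = 0.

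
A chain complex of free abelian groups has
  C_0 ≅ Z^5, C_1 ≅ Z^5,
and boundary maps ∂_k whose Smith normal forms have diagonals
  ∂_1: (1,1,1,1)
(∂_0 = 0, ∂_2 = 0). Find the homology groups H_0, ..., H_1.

H_0 ≅ Z,  H_1 ≅ Z.

H_0: b_0 = 5 − 0 − 4 = 1; torsion from ∂_1 factors > 1: none. So H_0 ≅ Z.
H_1: b_1 = 5 − 4 − 0 = 1; torsion from ∂_2 factors > 1: none. So H_1 ≅ Z.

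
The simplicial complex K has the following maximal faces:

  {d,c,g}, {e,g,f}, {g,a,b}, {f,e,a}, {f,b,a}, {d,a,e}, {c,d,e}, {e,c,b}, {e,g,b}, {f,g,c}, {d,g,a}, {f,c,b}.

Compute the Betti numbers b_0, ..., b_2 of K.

b_0 = 1, b_1 = 0, b_2 = 0.

Fix the vertex order a < b < c < d < e < f < g and write every simplex with vertices in increasing order. Then dim K = 2 and the simplices of K are:

  0-simplices (7): a, b, c, d, e, f, g
  1-simplices (18): ab, ad, ae, af, ag, bc, be, bf, bg, cd, ce, cf, cg, de, dg, ef, eg, fg
  2-simplices (12): abf, abg, ade, adg, aef, bce, bcf, beg, cde, cdg, cfg, efg

so the chain groups are C_0 ≅ Z^7, C_1 ≅ Z^18, C_2 ≅ Z^12.

∂_1: C_1 → C_0 maps an edge to its endpoints' difference, ∂[p,q] = q − p. For instance
  ∂ae = e − a.
This gives a 7×18 integer matrix of rank 6; reducing to Smith normal form yields diagonal entries (1,1,1,1,1,1).

∂_2: C_2 → C_1 sends each 2-simplex [p,q,r] to [q,r] − [p,r] + [p,q]. For instance
  ∂cfg = fg − cg + cf,
  ∂bcf = cf − bf + bc.
This gives a 18×12 integer matrix of rank 12; reducing to Smith normal form yields diagonal entries (1,1,1,1,1,1,1,1,1,1,1,2).

Reading off H_k = ker ∂_k / im ∂_{k+1}:

  H_0: rank C_0 − rank ∂_1 = 7 − 6 = 1, and the invariant factors of ∂_1 are all 1, so H_0 ≅ Z.
  H_1: rank ker ∂_1 − rank ∂_2 = (18 − 6) − 12 = 0, and ∂_2 has invariant factor 2 > 1, so H_1 ≅ Z/2.
  H_2: rank ker ∂_2 − rank ∂_3 = (12 − 12) − 0 = 0, and there is no ∂_3, so H_2 ≅ 0.

Hence the Betti numbers are b_0 = 1, b_1 = 0, b_2 = 0.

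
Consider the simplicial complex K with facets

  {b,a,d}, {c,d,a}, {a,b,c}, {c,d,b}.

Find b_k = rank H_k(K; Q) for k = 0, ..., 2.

b_0 = 1, b_1 = 0, b_2 = 1.

Order the vertices as a < b < c < d. Listing each simplex with vertices in this order, K has dimension 2 with simplices:

  0-simplices (4): a, b, c, d
  1-simplices (6): ab, ac, ad, bc, bd, cd
  2-simplices (4): abc, abd, acd, bcd

Hence C_0 ≅ Z^4, C_1 ≅ Z^6, C_2 ≅ Z^4.

The boundary map ∂_1: C_1 → C_0 maps an edge to its endpoints' difference, ∂[p,q] = q − p. For instance
  ∂ab = b − a.
The 4×6 boundary matrix has rank 3 and Smith normal form diag(1,1,1).

∂_2: C_2 → C_1 acts by ∂[p,q,r] = [q,r] − [p,r] + [p,q]. For instance
  ∂abc = bc − ac + ab,
  ∂abd = bd − ad + ab.
The 6×4 boundary matrix has rank 3 and Smith normal form diag(1,1,1).

From H_k ≅ ker(∂_k) / im(∂_{k+1}) we obtain:

  H_0: rank C_0 − rank ∂_1 = 4 − 3 = 1, and the invariant factors of ∂_1 are all 1, so H_0 = Z.
  H_1: rank ker ∂_1 − rank ∂_2 = (6 − 3) − 3 = 0, and the invariant factors of ∂_2 are all 1, so H_1 = 0.
  H_2: rank ker ∂_2 − rank ∂_3 = (4 − 3) − 0 = 1, and there is no ∂_3, so H_2 = Z.

As a check, the Euler characteristic is 4 − 6 + 4 = 2, which agrees with 1 − 0 + 1 = 2.

Hence the Betti numbers are b_0 = 1, b_1 = 0, b_2 = 1.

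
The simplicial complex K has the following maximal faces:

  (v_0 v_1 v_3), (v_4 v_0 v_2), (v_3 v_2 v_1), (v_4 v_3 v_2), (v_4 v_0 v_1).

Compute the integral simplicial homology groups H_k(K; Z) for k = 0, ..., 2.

We work with the vertex ordering v_0 < v_1 < v_2 < v_3 < v_4. The simplices of K, each written with vertices in increasing order, are:

  0-simplices (5): [v_0], [v_1], [v_2], [v_3], [v_4]
  1-simplices (10): [v_0,v_1], [v_0,v_2], [v_0,v_3], [v_0,v_4], [v_1,v_2], [v_1,v_3], [v_1,v_4], [v_2,v_3], [v_2,v_4], [v_3,v_4]
  2-simplices (5): [v_0,v_1,v_3], [v_0,v_1,v_4], [v_0,v_2,v_4], [v_1,v_2,v_3], [v_2,v_3,v_4]

Hence C_0 ≅ Z^5, C_1 ≅ Z^10, C_2 ≅ Z^5.

∂_1: C_1 → C_0 sends each edge [p,q] (with p < q) to q − p.
The 5×10 boundary matrix has rank 4 and Smith normal form diag(1,1,1,1).

∂_2: C_2 → C_1 sends each 2-simplex [p,q,r] to [q,r] − [p,r] + [p,q]. For instance
  ∂[v_0,v_1,v_4] = [v_1,v_4] − [v_0,v_4] + [v_0,v_1],
  ∂[v_2,v_3,v_4] = [v_3,v_4] − [v_2,v_4] + [v_2,v_3].
This gives a 10×5 integer matrix of rank 5; reducing to Smith normal form yields diagonal entries (1,1,1,1,1).

Now H_k = ker ∂_k / im ∂_{k+1}, so:

  H_0: rank C_0 − rank ∂_1 = 5 − 4 = 1, and the invariant factors of ∂_1 are all 1, so H_0 = Z.
  H_1: rank ker ∂_1 − rank ∂_2 = (10 − 4) − 5 = 1, and the invariant factors of ∂_2 are all 1, so H_1 = Z.
  H_2: rank ker ∂_2 − rank ∂_3 = (5 − 5) − 0 = 0, and there is no ∂_3, so H_2 = 0.

H_0 = Z,  H_1 = Z,  H_2 = 0.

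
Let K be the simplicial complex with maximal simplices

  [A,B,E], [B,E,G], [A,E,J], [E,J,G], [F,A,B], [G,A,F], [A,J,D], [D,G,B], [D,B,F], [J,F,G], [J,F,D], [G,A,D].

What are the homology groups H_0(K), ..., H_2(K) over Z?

Fix the vertex order A < B < D < E < F < G < J and write every simplex with vertices in increasing order. Then dim K = 2 and the simplices of K are:

  0-simplices (7): A, B, D, E, F, G, J
  1-simplices (18): AB, AD, AE, AF, AG, AJ, BD, BE, BF, BG, DF, DG, DJ, EG, EJ, FG, FJ, GJ
  2-simplices (12): ABE, ABF, ADG, ADJ, AEJ, AFG, BDF, BDG, BEG, DFJ, EGJ, FGJ

giving chain groups C_0 ≅ Z^7, C_1 ≅ Z^18, C_2 ≅ Z^12.

Boundary ∂_1: C_1 → C_0 maps an edge to its endpoints' difference, ∂[p,q] = q − p.
As a 7×18 matrix over Z this has rank 6, with invariant factors (1,1,1,1,1,1).

The boundary map ∂_2: C_2 → C_1 acts by ∂[p,q,r] = [q,r] − [p,r] + [p,q]. For instance
  ∂ADJ = DJ − AJ + AD,
  ∂ABE = BE − AE + AB.
The 18×12 boundary matrix has rank 12 and Smith normal form diag(1,1,1,1,1,1,1,1,1,1,1,2).

Now H_k = ker ∂_k / im ∂_{k+1}, so:

  H_0: rank C_0 − rank ∂_1 = 7 − 6 = 1, and the invariant factors of ∂_1 are all 1, so H_0 ≅ Z.
  H_1: rank ker ∂_1 − rank ∂_2 = (18 − 6) − 12 = 0, and ∂_2 has invariant factor 2 > 1, so H_1 ≅ Z/2.
  H_2: rank ker ∂_2 − rank ∂_3 = (12 − 12) − 0 = 0, and there is no ∂_3, so H_2 ≅ 0.

As a check, the Euler characteristic is 7 − 18 + 12 = 1, which agrees with 1 − 0 + 0 = 1.
(K is a triangulation of the real projective plane RP^2.)

H_0 ≅ Z,  H_1 ≅ Z/2,  H_2 = 0.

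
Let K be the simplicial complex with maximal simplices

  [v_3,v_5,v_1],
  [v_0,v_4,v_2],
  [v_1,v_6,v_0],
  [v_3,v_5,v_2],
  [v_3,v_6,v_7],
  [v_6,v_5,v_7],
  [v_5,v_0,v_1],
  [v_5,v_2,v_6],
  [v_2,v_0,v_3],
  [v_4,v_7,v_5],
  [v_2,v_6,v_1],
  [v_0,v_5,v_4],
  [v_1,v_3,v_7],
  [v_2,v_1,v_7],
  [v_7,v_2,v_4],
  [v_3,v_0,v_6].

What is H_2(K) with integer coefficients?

Take the total order v_0 < v_1 < v_2 < v_3 < v_4 < v_5 < v_6 < v_7 on the vertex set. Then K (dimension 2) consists of the simplices:

  0-simplices (8): [v_0], [v_1], [v_2], [v_3], [v_4], [v_5], [v_6], [v_7]
  1-simplices (24): (24 of them)
  2-simplices (16): (16 of them)

Hence C_0 ≅ Z^8, C_1 ≅ Z^24, C_2 ≅ Z^16.

The boundary map ∂_1: C_1 → C_0 sends each edge [p,q] (with p < q) to q − p.
The 8×24 boundary matrix has rank 7 and Smith normal form diag(1,1,1,1,1,1,1).

Boundary ∂_2: C_2 → C_1 maps a triangle to the signed sum of its edges. For instance
  ∂[v_2,v_3,v_5] = [v_3,v_5] − [v_2,v_5] + [v_2,v_3],
  ∂[v_2,v_4,v_7] = [v_4,v_7] − [v_2,v_7] + [v_2,v_4].
This gives a 24×16 integer matrix of rank 15; reducing to Smith normal form yields diagonal entries (1,1,1,1,1,1,1,1,1,1,1,1,1,1,1).

Reading off H_k = ker ∂_k / im ∂_{k+1}:

  H_2: rank ker ∂_2 − rank ∂_3 = (16 − 15) − 0 = 1, and there is no ∂_3, so H_2 = Z.

H_2 ≅ Z.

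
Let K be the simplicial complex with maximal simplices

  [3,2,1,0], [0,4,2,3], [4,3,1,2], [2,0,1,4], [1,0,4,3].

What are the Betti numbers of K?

Fix the vertex order 0 < 1 < 2 < 3 < 4 and write every simplex with vertices in increasing order. Then dim K = 3 and the simplices of K are:

  0-simplices (5): [0], [1], [2], [3], [4]
  1-simplices (10): [0,1], [0,2], [0,3], [0,4], [1,2], [1,3], [1,4], [2,3], [2,4], [3,4]
  2-simplices (10): [0,1,2], [0,1,3], [0,1,4], [0,2,3], [0,2,4], [0,3,4], [1,2,3], [1,2,4], [1,3,4], [2,3,4]
  3-simplices (5): [0,1,2,3], [0,1,2,4], [0,1,3,4], [0,2,3,4], [1,2,3,4]

giving chain groups C_0 ≅ Z^5, C_1 ≅ Z^10, C_2 ≅ Z^10, C_3 ≅ Z^5.

Boundary ∂_1: C_1 → C_0 sends each edge [p,q] (with p < q) to q − p. For instance
  ∂[0,3] = [3] − [0].
As a 5×10 matrix over Z this has rank 4, with invariant factors (1,1,1,1).

The boundary map ∂_2: C_2 → C_1 sends each 2-simplex [p,q,r] to [q,r] − [p,r] + [p,q]. For instance
  ∂[1,3,4] = [3,4] − [1,4] + [1,3],
  ∂[1,2,3] = [2,3] − [1,3] + [1,2].
This gives a 10×10 integer matrix of rank 6; reducing to Smith normal form yields diagonal entries (1,1,1,1,1,1).

Boundary ∂_3: C_3 → C_2 sends each 3-simplex σ to the alternating sum Σ_i (−1)^i (σ with its i-th vertex removed). For instance
  ∂[0,1,2,3] = [1,2,3] − [0,2,3] + [0,1,3] − [0,1,2],
  ∂[0,2,3,4] = [2,3,4] − [0,3,4] + [0,2,4] − [0,2,3].
The resulting 10×5 matrix has rank 4, and its Smith normal form has invariant factors (1,1,1,1).

From H_k ≅ ker(∂_k) / im(∂_{k+1}) we obtain:

  H_0: rank C_0 − rank ∂_1 = 5 − 4 = 1, and the invariant factors of ∂_1 are all 1, so H_0 ≅ Z.
  H_1: rank ker ∂_1 − rank ∂_2 = (10 − 4) − 6 = 0, and the invariant factors of ∂_2 are all 1, so H_1 ≅ 0.
  H_2: rank ker ∂_2 − rank ∂_3 = (10 − 6) − 4 = 0, and the invariant factors of ∂_3 are all 1, so H_2 ≅ 0.
  H_3: rank ker ∂_3 − rank ∂_4 = (5 − 4) − 0 = 1, and there is no ∂_4, so H_3 ≅ Z.

Hence the Betti numbers are b_0 = 1, b_1 = 0, b_2 = 0, b_3 = 1.

b_0 = 1, b_1 = 0, b_2 = 0, b_3 = 1.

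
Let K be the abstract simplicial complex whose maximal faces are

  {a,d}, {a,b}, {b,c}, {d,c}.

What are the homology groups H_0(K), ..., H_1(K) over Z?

H_0 = Z,  H_1 = Z.

We work with the vertex ordering a < b < c < d. The simplices of K, each written with vertices in increasing order, are:

  0-simplices (4): a, b, c, d
  1-simplices (4): ab, ad, bc, cd

giving chain groups C_0 ≅ Z^4, C_1 ≅ Z^4.

∂_1: C_1 → C_0 is given by ∂[p,q] = [q] − [p]. For instance
  ∂ab = b − a.
This gives a 4×4 integer matrix of rank 3; reducing to Smith normal form yields diagonal entries (1,1,1).

Computing H_k = (kernel of ∂_k) / (image of ∂_{k+1}):

  H_0: rank C_0 − rank ∂_1 = 4 − 3 = 1, and the invariant factors of ∂_1 are all 1, so H_0 ≅ Z.
  H_1: rank ker ∂_1 − rank ∂_2 = (4 − 3) − 0 = 1, and there is no ∂_2, so H_1 ≅ Z.

(K is a triangulation of the circle S^1.)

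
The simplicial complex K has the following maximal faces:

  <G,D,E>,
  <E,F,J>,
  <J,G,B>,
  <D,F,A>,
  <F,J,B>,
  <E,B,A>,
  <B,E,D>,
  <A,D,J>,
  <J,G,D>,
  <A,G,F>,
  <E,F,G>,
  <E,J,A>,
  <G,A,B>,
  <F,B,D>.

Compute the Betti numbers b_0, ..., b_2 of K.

Fix the vertex order A < B < D < E < F < G < J and write every simplex with vertices in increasing order. Then dim K = 2 and the simplices of K are:

  0-simplices (7): A, B, D, E, F, G, J
  1-simplices (21): AB, AD, AE, AF, AG, AJ, BD, BE, BF, BG, BJ, DE, DF, DG, DJ, EF, EG, EJ, FG, FJ, GJ
  2-simplices (14): ABE, ABG, ADF, ADJ, AEJ, AFG, BDE, BDF, BFJ, BGJ, DEG, DGJ, EFG, EFJ

so the chain groups are C_0 ≅ Z^7, C_1 ≅ Z^21, C_2 ≅ Z^14.

∂_1: C_1 → C_0 is given by ∂[p,q] = [q] − [p]. For instance
  ∂DE = E − D.
The resulting 7×21 matrix has rank 6, and its Smith normal form has invariant factors (1,1,1,1,1,1).

The boundary map ∂_2: C_2 → C_1 acts by ∂[p,q,r] = [q,r] − [p,r] + [p,q]. For instance
  ∂DGJ = GJ − DJ + DG,
  ∂EFJ = FJ − EJ + EF.
This gives a 21×14 integer matrix of rank 13; reducing to Smith normal form yields diagonal entries (1,1,1,1,1,1,1,1,1,1,1,1,1).

Now H_k = ker ∂_k / im ∂_{k+1}, so:

  H_0: rank C_0 − rank ∂_1 = 7 − 6 = 1, and the invariant factors of ∂_1 are all 1, so H_0 ≅ Z.
  H_1: rank ker ∂_1 − rank ∂_2 = (21 − 6) − 13 = 2, and the invariant factors of ∂_2 are all 1, so H_1 ≅ Z^2.
  H_2: rank ker ∂_2 − rank ∂_3 = (14 − 13) − 0 = 1, and there is no ∂_3, so H_2 ≅ Z.

As a check, the Euler characteristic is 7 − 21 + 14 = 0, which agrees with 1 − 2 + 1 = 0.

Hence the Betti numbers are b_0 = 1, b_1 = 2, b_2 = 1.

b_0 = 1, b_1 = 2, b_2 = 1.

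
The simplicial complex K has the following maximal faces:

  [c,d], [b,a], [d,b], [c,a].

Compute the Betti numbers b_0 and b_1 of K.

Order the vertices as a < b < c < d. Listing each simplex with vertices in this order, K has dimension 1 with simplices:

  0-simplices (4): a, b, c, d
  1-simplices (4): ab, ac, bd, cd

so the chain groups are C_0 ≅ Z^4, C_1 ≅ Z^4.

∂_1: C_1 → C_0 maps an edge to its endpoints' difference, ∂[p,q] = q − p.
This gives a 4×4 integer matrix of rank 3; reducing to Smith normal form yields diagonal entries (1,1,1).

Reading off H_k = ker ∂_k / im ∂_{k+1}:

  H_0: rank C_0 − rank ∂_1 = 4 − 3 = 1, and the invariant factors of ∂_1 are all 1, so H_0 ≅ Z.
  H_1: rank ker ∂_1 − rank ∂_2 = (4 − 3) − 0 = 1, and there is no ∂_2, so H_1 ≅ Z.

As a check, the Euler characteristic is 4 − 4 = 0, which agrees with 1 − 1 = 0.
(K is a triangulation of the circle S^1.)

Hence the Betti numbers are b_0 = 1, b_1 = 1.

b_0 = 1, b_1 = 1.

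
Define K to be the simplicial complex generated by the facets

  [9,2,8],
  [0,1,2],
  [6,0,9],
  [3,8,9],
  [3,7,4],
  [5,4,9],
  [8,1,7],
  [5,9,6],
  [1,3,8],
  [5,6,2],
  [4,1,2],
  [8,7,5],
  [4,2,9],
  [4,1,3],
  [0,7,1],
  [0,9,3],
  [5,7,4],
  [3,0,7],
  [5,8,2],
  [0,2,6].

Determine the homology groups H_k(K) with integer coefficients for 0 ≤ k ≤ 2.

H_0 = Z,  H_1 = Z ⊕ Z/2,  H_2 = 0.

Take the total order 0 < 1 < 2 < 3 < 4 < 5 < 6 < 7 < 8 < 9 on the vertex set. Then K (dimension 2) consists of the simplices:

  0-simplices (10): [0], [1], [2], [3], [4], [5], [6], [7], [8], [9]
  1-simplices (30): (30 of them)
  2-simplices (20): (20 of them)

Hence C_0 ≅ Z^10, C_1 ≅ Z^30, C_2 ≅ Z^20.

The boundary map ∂_1: C_1 → C_0 maps an edge to its endpoints' difference, ∂[p,q] = q − p.
The resulting 10×30 matrix has rank 9, and its Smith normal form has invariant factors (1,1,1,1,1,1,1,1,1).

The boundary map ∂_2: C_2 → C_1 acts by ∂[p,q,r] = [q,r] − [p,r] + [p,q]. For instance
  ∂[0,3,9] = [3,9] − [0,9] + [0,3],
  ∂[2,5,8] = [5,8] − [2,8] + [2,5].
The 30×20 boundary matrix has rank 20 and Smith normal form diag(1,1,1,1,1,1,1,1,1,1,1,1,1,1,1,1,1,1,1,2).

Computing H_k = (kernel of ∂_k) / (image of ∂_{k+1}):

  H_0: rank C_0 − rank ∂_1 = 10 − 9 = 1, and the invariant factors of ∂_1 are all 1, so H_0 ≅ Z.
  H_1: rank ker ∂_1 − rank ∂_2 = (30 − 9) − 20 = 1, and ∂_2 has invariant factor 2 > 1, so H_1 ≅ Z ⊕ Z/2.
  H_2: rank ker ∂_2 − rank ∂_3 = (20 − 20) − 0 = 0, and there is no ∂_3, so H_2 ≅ 0.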